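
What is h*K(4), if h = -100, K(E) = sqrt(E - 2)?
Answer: -100*sqrt(2) ≈ -141.42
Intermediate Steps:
K(E) = sqrt(-2 + E)
h*K(4) = -100*sqrt(-2 + 4) = -100*sqrt(2)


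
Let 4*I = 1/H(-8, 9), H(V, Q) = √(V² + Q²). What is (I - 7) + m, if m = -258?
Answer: -265 + √145/580 ≈ -264.98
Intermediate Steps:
H(V, Q) = √(Q² + V²)
I = √145/580 (I = 1/(4*(√(9² + (-8)²))) = 1/(4*(√(81 + 64))) = 1/(4*(√145)) = (√145/145)/4 = √145/580 ≈ 0.020761)
(I - 7) + m = (√145/580 - 7) - 258 = (-7 + √145/580) - 258 = -265 + √145/580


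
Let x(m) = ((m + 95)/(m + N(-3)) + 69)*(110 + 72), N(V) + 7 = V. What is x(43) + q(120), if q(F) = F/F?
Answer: 146521/11 ≈ 13320.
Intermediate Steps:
N(V) = -7 + V
q(F) = 1
x(m) = 12558 + 182*(95 + m)/(-10 + m) (x(m) = ((m + 95)/(m + (-7 - 3)) + 69)*(110 + 72) = ((95 + m)/(m - 10) + 69)*182 = ((95 + m)/(-10 + m) + 69)*182 = (69 + (95 + m)/(-10 + m))*182 = 12558 + 182*(95 + m)/(-10 + m))
x(43) + q(120) = 6370*(-17 + 2*43)/(-10 + 43) + 1 = 6370*(-17 + 86)/33 + 1 = 6370*(1/33)*69 + 1 = 146510/11 + 1 = 146521/11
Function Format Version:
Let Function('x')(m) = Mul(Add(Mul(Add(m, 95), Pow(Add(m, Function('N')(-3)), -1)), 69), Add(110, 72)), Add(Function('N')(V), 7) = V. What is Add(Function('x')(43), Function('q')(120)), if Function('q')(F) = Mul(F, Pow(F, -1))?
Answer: Rational(146521, 11) ≈ 13320.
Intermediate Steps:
Function('N')(V) = Add(-7, V)
Function('q')(F) = 1
Function('x')(m) = Add(12558, Mul(182, Pow(Add(-10, m), -1), Add(95, m))) (Function('x')(m) = Mul(Add(Mul(Add(m, 95), Pow(Add(m, Add(-7, -3)), -1)), 69), Add(110, 72)) = Mul(Add(Mul(Add(95, m), Pow(Add(m, -10), -1)), 69), 182) = Mul(Add(Mul(Add(95, m), Pow(Add(-10, m), -1)), 69), 182) = Mul(Add(Mul(Pow(Add(-10, m), -1), Add(95, m)), 69), 182) = Mul(Add(69, Mul(Pow(Add(-10, m), -1), Add(95, m))), 182) = Add(12558, Mul(182, Pow(Add(-10, m), -1), Add(95, m))))
Add(Function('x')(43), Function('q')(120)) = Add(Mul(6370, Pow(Add(-10, 43), -1), Add(-17, Mul(2, 43))), 1) = Add(Mul(6370, Pow(33, -1), Add(-17, 86)), 1) = Add(Mul(6370, Rational(1, 33), 69), 1) = Add(Rational(146510, 11), 1) = Rational(146521, 11)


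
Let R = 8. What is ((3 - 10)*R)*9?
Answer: -504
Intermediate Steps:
((3 - 10)*R)*9 = ((3 - 10)*8)*9 = -7*8*9 = -56*9 = -504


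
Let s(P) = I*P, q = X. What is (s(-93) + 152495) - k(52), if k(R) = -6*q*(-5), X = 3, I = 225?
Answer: 131480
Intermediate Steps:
q = 3
s(P) = 225*P
k(R) = 90 (k(R) = -6*3*(-5) = -18*(-5) = 90)
(s(-93) + 152495) - k(52) = (225*(-93) + 152495) - 1*90 = (-20925 + 152495) - 90 = 131570 - 90 = 131480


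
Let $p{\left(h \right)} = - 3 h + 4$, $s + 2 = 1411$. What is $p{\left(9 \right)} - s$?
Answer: $-1432$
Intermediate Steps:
$s = 1409$ ($s = -2 + 1411 = 1409$)
$p{\left(h \right)} = 4 - 3 h$
$p{\left(9 \right)} - s = \left(4 - 27\right) - 1409 = -23 - 1409 = -1432$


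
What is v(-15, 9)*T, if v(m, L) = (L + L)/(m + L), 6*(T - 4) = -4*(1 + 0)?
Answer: -10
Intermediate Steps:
T = 10/3 (T = 4 + (-4*(1 + 0))/6 = 4 + (-4*1)/6 = 4 + (1/6)*(-4) = 4 - 2/3 = 10/3 ≈ 3.3333)
v(m, L) = 2*L/(L + m) (v(m, L) = (2*L)/(L + m) = 2*L/(L + m))
v(-15, 9)*T = (2*9/(9 - 15))*(10/3) = (2*9/(-6))*(10/3) = (2*9*(-1/6))*(10/3) = -3*10/3 = -10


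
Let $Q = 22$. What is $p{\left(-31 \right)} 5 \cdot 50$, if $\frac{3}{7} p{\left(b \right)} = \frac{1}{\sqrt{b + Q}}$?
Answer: $- \frac{1750 i}{9} \approx - 194.44 i$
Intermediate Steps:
$p{\left(b \right)} = \frac{7}{3 \sqrt{22 + b}}$ ($p{\left(b \right)} = \frac{7}{3 \sqrt{b + 22}} = \frac{7}{3 \sqrt{22 + b}}$)
$p{\left(-31 \right)} 5 \cdot 50 = \frac{7}{3 \sqrt{22 - 31}} \cdot 5 \cdot 50 = \frac{7}{3 \cdot 3 i} 250 = \frac{7 \left(- \frac{i}{3}\right)}{3} \cdot 250 = - \frac{7 i}{9} \cdot 250 = - \frac{1750 i}{9}$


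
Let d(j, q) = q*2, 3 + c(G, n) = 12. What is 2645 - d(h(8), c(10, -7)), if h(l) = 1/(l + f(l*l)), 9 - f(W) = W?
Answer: 2627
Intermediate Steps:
c(G, n) = 9 (c(G, n) = -3 + 12 = 9)
f(W) = 9 - W
h(l) = 1/(9 + l - l**2) (h(l) = 1/(l + (9 - l*l)) = 1/(l + (9 - l**2)) = 1/(9 + l - l**2))
d(j, q) = 2*q
2645 - d(h(8), c(10, -7)) = 2645 - 2*9 = 2645 - 1*18 = 2645 - 18 = 2627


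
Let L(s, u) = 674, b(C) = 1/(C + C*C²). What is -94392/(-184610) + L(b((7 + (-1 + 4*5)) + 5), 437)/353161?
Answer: 16730000126/32598526105 ≈ 0.51321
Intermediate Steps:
b(C) = 1/(C + C³)
-94392/(-184610) + L(b((7 + (-1 + 4*5)) + 5), 437)/353161 = -94392/(-184610) + 674/353161 = -94392*(-1/184610) + 674*(1/353161) = 47196/92305 + 674/353161 = 16730000126/32598526105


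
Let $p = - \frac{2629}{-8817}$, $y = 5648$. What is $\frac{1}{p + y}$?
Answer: $\frac{8817}{49801045} \approx 0.00017704$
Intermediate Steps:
$p = \frac{2629}{8817}$ ($p = \left(-2629\right) \left(- \frac{1}{8817}\right) = \frac{2629}{8817} \approx 0.29817$)
$\frac{1}{p + y} = \frac{1}{\frac{2629}{8817} + 5648} = \frac{1}{\frac{49801045}{8817}} = \frac{8817}{49801045}$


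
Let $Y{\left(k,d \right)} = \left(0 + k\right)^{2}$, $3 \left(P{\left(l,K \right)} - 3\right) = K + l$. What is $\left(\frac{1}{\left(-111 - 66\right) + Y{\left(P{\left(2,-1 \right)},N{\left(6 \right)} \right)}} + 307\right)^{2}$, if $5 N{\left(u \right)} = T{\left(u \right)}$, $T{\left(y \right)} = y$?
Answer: $\frac{210077388964}{2229049} \approx 94245.0$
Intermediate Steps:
$N{\left(u \right)} = \frac{u}{5}$
$P{\left(l,K \right)} = 3 + \frac{K}{3} + \frac{l}{3}$ ($P{\left(l,K \right)} = 3 + \frac{K + l}{3} = 3 + \left(\frac{K}{3} + \frac{l}{3}\right) = 3 + \frac{K}{3} + \frac{l}{3}$)
$Y{\left(k,d \right)} = k^{2}$
$\left(\frac{1}{\left(-111 - 66\right) + Y{\left(P{\left(2,-1 \right)},N{\left(6 \right)} \right)}} + 307\right)^{2} = \left(\frac{1}{\left(-111 - 66\right) + \left(3 + \frac{1}{3} \left(-1\right) + \frac{1}{3} \cdot 2\right)^{2}} + 307\right)^{2} = \left(\frac{1}{\left(-111 - 66\right) + \left(3 - \frac{1}{3} + \frac{2}{3}\right)^{2}} + 307\right)^{2} = \left(\frac{1}{-177 + \left(\frac{10}{3}\right)^{2}} + 307\right)^{2} = \left(\frac{1}{-177 + \frac{100}{9}} + 307\right)^{2} = \left(\frac{1}{- \frac{1493}{9}} + 307\right)^{2} = \left(- \frac{9}{1493} + 307\right)^{2} = \left(\frac{458342}{1493}\right)^{2} = \frac{210077388964}{2229049}$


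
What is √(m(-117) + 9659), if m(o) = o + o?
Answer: 5*√377 ≈ 97.082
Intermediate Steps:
m(o) = 2*o
√(m(-117) + 9659) = √(2*(-117) + 9659) = √(-234 + 9659) = √9425 = 5*√377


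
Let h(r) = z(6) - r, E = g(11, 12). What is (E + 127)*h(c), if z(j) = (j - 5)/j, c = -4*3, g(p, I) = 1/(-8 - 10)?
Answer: 166805/108 ≈ 1544.5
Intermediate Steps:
g(p, I) = -1/18 (g(p, I) = 1/(-18) = -1/18)
c = -12
E = -1/18 ≈ -0.055556
z(j) = (-5 + j)/j
h(r) = ⅙ - r (h(r) = (-5 + 6)/6 - r = (⅙)*1 - r = ⅙ - r)
(E + 127)*h(c) = (-1/18 + 127)*(⅙ - 1*(-12)) = 2285*(⅙ + 12)/18 = (2285/18)*(73/6) = 166805/108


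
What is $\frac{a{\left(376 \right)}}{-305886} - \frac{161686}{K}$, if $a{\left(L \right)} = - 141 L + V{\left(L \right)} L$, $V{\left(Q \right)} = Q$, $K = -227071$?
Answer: $\frac{14696745118}{34728919953} \approx 0.42318$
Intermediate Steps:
$a{\left(L \right)} = L^{2} - 141 L$ ($a{\left(L \right)} = - 141 L + L L = - 141 L + L^{2} = L^{2} - 141 L$)
$\frac{a{\left(376 \right)}}{-305886} - \frac{161686}{K} = \frac{376 \left(-141 + 376\right)}{-305886} - \frac{161686}{-227071} = 376 \cdot 235 \left(- \frac{1}{305886}\right) - - \frac{161686}{227071} = 88360 \left(- \frac{1}{305886}\right) + \frac{161686}{227071} = - \frac{44180}{152943} + \frac{161686}{227071} = \frac{14696745118}{34728919953}$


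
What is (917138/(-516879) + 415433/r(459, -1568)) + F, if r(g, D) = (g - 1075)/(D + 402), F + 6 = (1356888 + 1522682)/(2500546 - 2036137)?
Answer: 53386360276552945/67891022892 ≈ 7.8635e+5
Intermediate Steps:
F = 93116/464409 (F = -6 + (1356888 + 1522682)/(2500546 - 2036137) = -6 + 2879570/464409 = 93116/464409 ≈ 0.20050)
r(g, D) = (-1075 + g)/(402 + D)
(917138/(-516879) + 415433/r(459, -1568)) + F = (917138/(-516879) + 415433/(((-1075 + 459)/(402 - 1568)))) + 93116/464409 = (917138*(-1/516879) + 415433/((-616/(-1166)))) + 93116/464409 = (-917138/516879 + 415433/((-1/1166*(-616)))) + 93116/464409 = (-917138/516879 + 415433/(28/53)) + 93116/464409 = (-917138/516879 + 415433*(53/28)) + 93116/464409 = (-917138/516879 + 22017949/28) + 93116/464409 = 11380589781307/14472612 + 93116/464409 = 53386360276552945/67891022892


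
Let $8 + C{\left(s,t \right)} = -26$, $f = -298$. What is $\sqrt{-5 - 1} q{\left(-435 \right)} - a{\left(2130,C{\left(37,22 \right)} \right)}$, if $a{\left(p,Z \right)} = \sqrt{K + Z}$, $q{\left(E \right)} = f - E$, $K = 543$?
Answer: $- \sqrt{509} + 137 i \sqrt{6} \approx -22.561 + 335.58 i$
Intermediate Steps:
$q{\left(E \right)} = -298 - E$
$C{\left(s,t \right)} = -34$ ($C{\left(s,t \right)} = -8 - 26 = -34$)
$a{\left(p,Z \right)} = \sqrt{543 + Z}$
$\sqrt{-5 - 1} q{\left(-435 \right)} - a{\left(2130,C{\left(37,22 \right)} \right)} = \sqrt{-5 - 1} \left(-298 - -435\right) - \sqrt{543 - 34} = \sqrt{-6} \left(-298 + 435\right) - \sqrt{509} = i \sqrt{6} \cdot 137 - \sqrt{509} = 137 i \sqrt{6} - \sqrt{509} = - \sqrt{509} + 137 i \sqrt{6}$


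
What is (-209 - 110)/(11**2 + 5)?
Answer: -319/126 ≈ -2.5317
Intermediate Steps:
(-209 - 110)/(11**2 + 5) = -319/(121 + 5) = -319/126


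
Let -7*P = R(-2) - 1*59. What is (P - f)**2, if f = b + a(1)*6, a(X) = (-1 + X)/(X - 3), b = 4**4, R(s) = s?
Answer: 2996361/49 ≈ 61150.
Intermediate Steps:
b = 256
a(X) = (-1 + X)/(-3 + X)
f = 256 (f = 256 + ((-1 + 1)/(-3 + 1))*6 = 256 + (0/(-2))*6 = 256 - 1/2*0*6 = 256 + 0*6 = 256 + 0 = 256)
P = 61/7 (P = -(-2 - 1*59)/7 = -(-2 - 59)/7 = -1/7*(-61) = 61/7 ≈ 8.7143)
(P - f)**2 = (61/7 - 1*256)**2 = (61/7 - 256)**2 = (-1731/7)**2 = 2996361/49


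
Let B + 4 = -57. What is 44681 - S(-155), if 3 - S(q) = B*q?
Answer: 54133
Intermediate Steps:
B = -61 (B = -4 - 57 = -61)
S(q) = 3 + 61*q (S(q) = 3 - (-61)*q = 3 + 61*q)
44681 - S(-155) = 44681 - (3 + 61*(-155)) = 44681 - (3 - 9455) = 44681 - 1*(-9452) = 44681 + 9452 = 54133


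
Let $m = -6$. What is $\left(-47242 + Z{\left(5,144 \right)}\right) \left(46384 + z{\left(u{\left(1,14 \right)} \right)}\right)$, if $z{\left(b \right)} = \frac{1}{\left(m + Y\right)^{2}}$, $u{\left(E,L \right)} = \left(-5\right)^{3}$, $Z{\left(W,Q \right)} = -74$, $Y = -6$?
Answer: $- \frac{26336468071}{12} \approx -2.1947 \cdot 10^{9}$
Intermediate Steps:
$u{\left(E,L \right)} = -125$
$z{\left(b \right)} = \frac{1}{144}$ ($z{\left(b \right)} = \frac{1}{\left(-6 - 6\right)^{2}} = \frac{1}{\left(-12\right)^{2}} = \frac{1}{144}$)
$\left(-47242 + Z{\left(5,144 \right)}\right) \left(46384 + z{\left(u{\left(1,14 \right)} \right)}\right) = \left(-47242 - 74\right) \left(46384 + \frac{1}{144}\right) = \left(-47316\right) \frac{6679297}{144} = - \frac{26336468071}{12}$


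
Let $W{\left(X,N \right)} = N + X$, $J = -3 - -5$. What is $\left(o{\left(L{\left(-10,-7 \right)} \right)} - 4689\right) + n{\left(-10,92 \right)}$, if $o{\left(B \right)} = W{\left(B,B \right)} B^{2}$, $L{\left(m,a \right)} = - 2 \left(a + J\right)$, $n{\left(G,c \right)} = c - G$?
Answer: $-2587$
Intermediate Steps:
$J = 2$ ($J = -3 + 5 = 2$)
$L{\left(m,a \right)} = -4 - 2 a$ ($L{\left(m,a \right)} = - 2 \left(a + 2\right) = - 2 \left(2 + a\right) = -4 - 2 a$)
$o{\left(B \right)} = 2 B^{3}$ ($o{\left(B \right)} = \left(B + B\right) B^{2} = 2 B B^{2} = 2 B^{3}$)
$\left(o{\left(L{\left(-10,-7 \right)} \right)} - 4689\right) + n{\left(-10,92 \right)} = \left(2 \left(-4 - -14\right)^{3} - 4689\right) + \left(92 - -10\right) = \left(2 \left(-4 + 14\right)^{3} - 4689\right) + \left(92 + 10\right) = \left(2 \cdot 10^{3} - 4689\right) + 102 = \left(2 \cdot 1000 - 4689\right) + 102 = \left(2000 - 4689\right) + 102 = -2689 + 102 = -2587$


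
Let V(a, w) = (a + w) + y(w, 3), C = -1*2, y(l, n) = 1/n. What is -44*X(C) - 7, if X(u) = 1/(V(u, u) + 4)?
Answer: -139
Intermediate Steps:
C = -2
V(a, w) = ⅓ + a + w (V(a, w) = (a + w) + 1/3 = (a + w) + ⅓ = ⅓ + a + w)
X(u) = 1/(13/3 + 2*u) (X(u) = 1/((⅓ + u + u) + 4) = 1/((⅓ + 2*u) + 4) = 1/(13/3 + 2*u))
-44*X(C) - 7 = -132/(13 + 6*(-2)) - 7 = -132/(13 - 12) - 7 = -132/1 - 7 = -132 - 7 = -139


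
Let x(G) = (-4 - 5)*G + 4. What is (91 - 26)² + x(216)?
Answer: 2285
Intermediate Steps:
x(G) = 4 - 9*G (x(G) = -9*G + 4 = 4 - 9*G)
(91 - 26)² + x(216) = (91 - 26)² + (4 - 9*216) = 65² + (4 - 1944) = 4225 - 1940 = 2285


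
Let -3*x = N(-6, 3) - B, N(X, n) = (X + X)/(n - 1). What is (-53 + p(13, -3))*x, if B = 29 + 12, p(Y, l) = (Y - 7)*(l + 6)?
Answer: -1645/3 ≈ -548.33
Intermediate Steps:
p(Y, l) = (-7 + Y)*(6 + l)
B = 41
N(X, n) = 2*X/(-1 + n) (N(X, n) = (2*X)/(-1 + n) = 2*X/(-1 + n))
x = 47/3 (x = -(2*(-6)/(-1 + 3) - 1*41)/3 = -(2*(-6)/2 - 41)/3 = -(2*(-6)*(½) - 41)/3 = -(-6 - 41)/3 = -⅓*(-47) = 47/3 ≈ 15.667)
(-53 + p(13, -3))*x = (-53 + (-42 - 7*(-3) + 6*13 + 13*(-3)))*(47/3) = (-53 + (-42 + 21 + 78 - 39))*(47/3) = (-53 + 18)*(47/3) = -35*47/3 = -1645/3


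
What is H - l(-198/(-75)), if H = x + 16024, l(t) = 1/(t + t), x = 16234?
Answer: 4258031/132 ≈ 32258.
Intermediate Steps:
l(t) = 1/(2*t)
H = 32258 (H = 16234 + 16024 = 32258)
H - l(-198/(-75)) = 32258 - 1/(2*((-198/(-75)))) = 32258 - 1/(2*((-198*(-1/75)))) = 32258 - 1/(2*66/25) = 32258 - 25/(2*66) = 32258 - 1*25/132 = 32258 - 25/132 = 4258031/132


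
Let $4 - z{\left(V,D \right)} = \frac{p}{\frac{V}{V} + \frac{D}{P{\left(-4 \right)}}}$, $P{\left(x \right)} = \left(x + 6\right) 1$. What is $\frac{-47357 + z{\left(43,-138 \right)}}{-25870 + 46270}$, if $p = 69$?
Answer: $- \frac{643987}{277440} \approx -2.3212$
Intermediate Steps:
$P{\left(x \right)} = 6 + x$ ($P{\left(x \right)} = \left(6 + x\right) 1 = 6 + x$)
$z{\left(V,D \right)} = 4 - \frac{69}{1 + \frac{D}{2}}$ ($z{\left(V,D \right)} = 4 - \frac{69}{\frac{V}{V} + \frac{D}{6 - 4}} = 4 - \frac{69}{1 + \frac{D}{2}}$)
$\frac{-47357 + z{\left(43,-138 \right)}}{-25870 + 46270} = \frac{-47357 + \frac{2 \left(-65 + 2 \left(-138\right)\right)}{2 - 138}}{-25870 + 46270} = \frac{-47357 + \frac{2 \left(-65 - 276\right)}{-136}}{20400} = \left(-47357 + 2 \left(- \frac{1}{136}\right) \left(-341\right)\right) \frac{1}{20400} = \left(-47357 + \frac{341}{68}\right) \frac{1}{20400} = \left(- \frac{3219935}{68}\right) \frac{1}{20400} = - \frac{643987}{277440}$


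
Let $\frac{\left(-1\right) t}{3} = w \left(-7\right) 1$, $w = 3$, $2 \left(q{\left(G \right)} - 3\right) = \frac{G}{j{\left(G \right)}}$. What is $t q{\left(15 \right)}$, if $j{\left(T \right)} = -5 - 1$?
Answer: $\frac{441}{4} \approx 110.25$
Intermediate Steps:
$j{\left(T \right)} = -6$
$q{\left(G \right)} = 3 - \frac{G}{12}$ ($q{\left(G \right)} = 3 + \frac{G \frac{1}{-6}}{2} = 3 + \frac{G \left(- \frac{1}{6}\right)}{2} = 3 + \frac{\left(- \frac{1}{6}\right) G}{2} = 3 - \frac{G}{12}$)
$t = 63$ ($t = - 3 \cdot 3 \left(-7\right) 1 = - 3 \left(\left(-21\right) 1\right) = \left(-3\right) \left(-21\right) = 63$)
$t q{\left(15 \right)} = 63 \left(3 - \frac{5}{4}\right) = 63 \cdot \frac{7}{4} = \frac{441}{4}$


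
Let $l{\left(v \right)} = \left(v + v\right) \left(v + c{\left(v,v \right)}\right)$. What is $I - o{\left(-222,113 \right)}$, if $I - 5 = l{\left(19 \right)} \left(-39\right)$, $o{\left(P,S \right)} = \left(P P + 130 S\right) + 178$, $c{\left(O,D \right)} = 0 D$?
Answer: $-92305$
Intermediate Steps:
$c{\left(O,D \right)} = 0$
$o{\left(P,S \right)} = 178 + P^{2} + 130 S$ ($o{\left(P,S \right)} = \left(P^{2} + 130 S\right) + 178 = 178 + P^{2} + 130 S$)
$l{\left(v \right)} = 2 v^{2}$ ($l{\left(v \right)} = \left(v + v\right) \left(v + 0\right) = 2 v v = 2 v^{2}$)
$I = -28153$ ($I = 5 + 2 \cdot 19^{2} \left(-39\right) = 5 + 2 \cdot 361 \left(-39\right) = 5 + 722 \left(-39\right) = 5 - 28158 = -28153$)
$I - o{\left(-222,113 \right)} = -28153 - \left(178 + \left(-222\right)^{2} + 130 \cdot 113\right) = -28153 - \left(178 + 49284 + 14690\right) = -28153 - 64152 = -92305$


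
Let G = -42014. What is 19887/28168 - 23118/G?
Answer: 106194303/84532168 ≈ 1.2563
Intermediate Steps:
19887/28168 - 23118/G = 19887/28168 - 23118/(-42014) = 19887*(1/28168) - 23118*(-1/42014) = 2841/4024 + 11559/21007 = 106194303/84532168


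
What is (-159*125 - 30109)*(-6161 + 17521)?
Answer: -567818240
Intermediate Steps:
(-159*125 - 30109)*(-6161 + 17521) = (-19875 - 30109)*11360 = -49984*11360 = -567818240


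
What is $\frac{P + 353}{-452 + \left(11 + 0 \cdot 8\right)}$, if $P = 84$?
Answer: $- \frac{437}{441} \approx -0.99093$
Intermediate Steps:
$\frac{P + 353}{-452 + \left(11 + 0 \cdot 8\right)} = \frac{84 + 353}{-452 + \left(11 + 0 \cdot 8\right)} = \frac{437}{-452 + \left(11 + 0\right)} = \frac{437}{-452 + 11} = \frac{437}{-441} = 437 \left(- \frac{1}{441}\right) = - \frac{437}{441}$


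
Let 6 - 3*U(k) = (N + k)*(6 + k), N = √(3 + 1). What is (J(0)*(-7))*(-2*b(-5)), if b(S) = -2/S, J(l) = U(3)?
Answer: -364/5 ≈ -72.800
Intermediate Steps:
N = 2 (N = √4 = 2)
U(k) = 2 - (2 + k)*(6 + k)/3
J(l) = -13 (J(l) = -2 - 8/3*3 - ⅓*3² = -2 - 8 - ⅓*9 = -2 - 8 - 3 = -13)
(J(0)*(-7))*(-2*b(-5)) = (-13*(-7))*(-(-4)/(-5)) = 91*(-(-4)*(-1)/5) = 91*(-2*⅖) = 91*(-⅘) = -364/5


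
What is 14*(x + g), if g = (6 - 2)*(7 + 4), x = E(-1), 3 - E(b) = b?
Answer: 672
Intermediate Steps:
E(b) = 3 - b
x = 4 (x = 3 - 1*(-1) = 3 + 1 = 4)
g = 44 (g = 4*11 = 44)
14*(x + g) = 14*(4 + 44) = 14*48 = 672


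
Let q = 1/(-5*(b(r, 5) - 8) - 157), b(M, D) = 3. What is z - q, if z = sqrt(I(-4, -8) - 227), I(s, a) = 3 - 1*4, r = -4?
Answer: 1/132 + 2*I*sqrt(57) ≈ 0.0075758 + 15.1*I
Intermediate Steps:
I(s, a) = -1 (I(s, a) = 3 - 4 = -1)
z = 2*I*sqrt(57) (z = sqrt(-1 - 227) = sqrt(-228) = 2*I*sqrt(57) ≈ 15.1*I)
q = -1/132 (q = 1/(-5*(3 - 8) - 157) = 1/(-5*(-5) - 157) = 1/(25 - 157) = 1/(-132) = -1/132 ≈ -0.0075758)
z - q = 2*I*sqrt(57) - 1*(-1/132) = 2*I*sqrt(57) + 1/132 = 1/132 + 2*I*sqrt(57)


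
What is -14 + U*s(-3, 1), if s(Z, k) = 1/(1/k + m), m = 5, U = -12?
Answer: -16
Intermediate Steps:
s(Z, k) = 1/(5 + 1/k) (s(Z, k) = 1/(1/k + 5) = 1/(5 + 1/k))
-14 + U*s(-3, 1) = -14 - 12/(1 + 5*1) = -14 - 12/(1 + 5) = -14 - 12/6 = -14 - 12*1/6 = -14 - 2 = -16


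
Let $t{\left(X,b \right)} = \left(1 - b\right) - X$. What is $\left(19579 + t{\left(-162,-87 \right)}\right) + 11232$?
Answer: $31061$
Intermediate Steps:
$t{\left(X,b \right)} = 1 - X - b$
$\left(19579 + t{\left(-162,-87 \right)}\right) + 11232 = \left(19579 - -250\right) + 11232 = \left(19579 + \left(1 + 162 + 87\right)\right) + 11232 = \left(19579 + 250\right) + 11232 = 19829 + 11232 = 31061$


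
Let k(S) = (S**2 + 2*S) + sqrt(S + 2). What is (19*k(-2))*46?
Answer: 0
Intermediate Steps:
k(S) = S**2 + sqrt(2 + S) + 2*S (k(S) = (S**2 + 2*S) + sqrt(2 + S) = S**2 + sqrt(2 + S) + 2*S)
(19*k(-2))*46 = (19*((-2)**2 + sqrt(2 - 2) + 2*(-2)))*46 = (19*(4 + sqrt(0) - 4))*46 = (19*(4 + 0 - 4))*46 = (19*0)*46 = 0*46 = 0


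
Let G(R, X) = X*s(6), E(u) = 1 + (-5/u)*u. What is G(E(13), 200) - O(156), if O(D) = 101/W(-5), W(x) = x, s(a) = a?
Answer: 6101/5 ≈ 1220.2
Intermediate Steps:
O(D) = -101/5 (O(D) = 101/(-5) = 101*(-⅕) = -101/5)
E(u) = -4 (E(u) = 1 - 5 = -4)
G(R, X) = 6*X (G(R, X) = X*6 = 6*X)
G(E(13), 200) - O(156) = 6*200 - 1*(-101/5) = 1200 + 101/5 = 6101/5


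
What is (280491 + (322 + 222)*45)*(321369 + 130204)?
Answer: 137716669383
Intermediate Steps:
(280491 + (322 + 222)*45)*(321369 + 130204) = (280491 + 544*45)*451573 = (280491 + 24480)*451573 = 304971*451573 = 137716669383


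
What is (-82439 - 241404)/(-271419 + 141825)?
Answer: 323843/129594 ≈ 2.4989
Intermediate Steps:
(-82439 - 241404)/(-271419 + 141825) = -323843/(-129594) = -323843*(-1/129594) = 323843/129594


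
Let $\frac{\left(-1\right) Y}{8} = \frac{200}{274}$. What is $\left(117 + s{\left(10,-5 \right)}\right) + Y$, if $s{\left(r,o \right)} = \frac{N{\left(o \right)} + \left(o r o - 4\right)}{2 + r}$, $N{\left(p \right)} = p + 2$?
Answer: $\frac{72013}{548} \approx 131.41$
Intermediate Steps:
$N{\left(p \right)} = 2 + p$
$Y = - \frac{800}{137}$ ($Y = - 8 \cdot \frac{200}{274} = - 8 \cdot 200 \cdot \frac{1}{274} = \left(-8\right) \frac{100}{137} = - \frac{800}{137} \approx -5.8394$)
$s{\left(r,o \right)} = \frac{-2 + o + r o^{2}}{2 + r}$ ($s{\left(r,o \right)} = \frac{\left(2 + o\right) + \left(o r o - 4\right)}{2 + r} = \frac{\left(2 + o\right) + \left(r o^{2} - 4\right)}{2 + r} = \frac{\left(2 + o\right) + \left(-4 + r o^{2}\right)}{2 + r} = \frac{-2 + o + r o^{2}}{2 + r}$)
$\left(117 + s{\left(10,-5 \right)}\right) + Y = \left(117 + \frac{-2 - 5 + 10 \left(-5\right)^{2}}{2 + 10}\right) - \frac{800}{137} = \left(117 + \frac{-2 - 5 + 10 \cdot 25}{12}\right) - \frac{800}{137} = \left(117 + \frac{-2 - 5 + 250}{12}\right) - \frac{800}{137} = \left(117 + \frac{1}{12} \cdot 243\right) - \frac{800}{137} = \left(117 + \frac{81}{4}\right) - \frac{800}{137} = \frac{549}{4} - \frac{800}{137} = \frac{72013}{548}$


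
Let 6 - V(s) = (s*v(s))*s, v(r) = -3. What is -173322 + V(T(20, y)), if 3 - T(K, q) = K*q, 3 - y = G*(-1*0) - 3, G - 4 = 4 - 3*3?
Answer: -132249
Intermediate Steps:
G = -1 (G = 4 + (4 - 3*3) = 4 + (4 - 1*9) = 4 + (4 - 9) = 4 - 5 = -1)
y = 6 (y = 3 - (-(-1)*0 - 3) = 3 - (-1*0 - 3) = 3 - (0 - 3) = 3 - 1*(-3) = 3 + 3 = 6)
T(K, q) = 3 - K*q
V(s) = 6 + 3*s² (V(s) = 6 - s*(-3)*s = 6 - (-3*s)*s = 6 - (-3)*s² = 6 + 3*s²)
-173322 + V(T(20, y)) = -173322 + (6 + 3*(3 - 1*20*6)²) = -173322 + (6 + 3*(3 - 120)²) = -173322 + (6 + 3*(-117)²) = -173322 + (6 + 3*13689) = -173322 + (6 + 41067) = -173322 + 41073 = -132249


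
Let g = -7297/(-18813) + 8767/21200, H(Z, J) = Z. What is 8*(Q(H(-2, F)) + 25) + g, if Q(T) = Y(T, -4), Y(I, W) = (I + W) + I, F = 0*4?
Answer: 54561271571/398835600 ≈ 136.80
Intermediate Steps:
F = 0
Y(I, W) = W + 2*I
Q(T) = -4 + 2*T
g = 319629971/398835600 (g = -7297*(-1/18813) + 8767*(1/21200) = 7297/18813 + 8767/21200 = 319629971/398835600 ≈ 0.80141)
8*(Q(H(-2, F)) + 25) + g = 8*((-4 + 2*(-2)) + 25) + 319629971/398835600 = 8*((-4 - 4) + 25) + 319629971/398835600 = 8*(-8 + 25) + 319629971/398835600 = 8*17 + 319629971/398835600 = 136 + 319629971/398835600 = 54561271571/398835600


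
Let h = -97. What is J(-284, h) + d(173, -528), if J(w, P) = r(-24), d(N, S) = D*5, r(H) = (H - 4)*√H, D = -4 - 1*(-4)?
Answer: -56*I*√6 ≈ -137.17*I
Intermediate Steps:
D = 0 (D = -4 + 4 = 0)
r(H) = √H*(-4 + H) (r(H) = (-4 + H)*√H = √H*(-4 + H))
d(N, S) = 0 (d(N, S) = 0*5 = 0)
J(w, P) = -56*I*√6 (J(w, P) = √(-24)*(-4 - 24) = (2*I*√6)*(-28) = -56*I*√6)
J(-284, h) + d(173, -528) = -56*I*√6 + 0 = -56*I*√6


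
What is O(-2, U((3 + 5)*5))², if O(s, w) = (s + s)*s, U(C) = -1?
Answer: 64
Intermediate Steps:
O(s, w) = 2*s² (O(s, w) = (2*s)*s = 2*s²)
O(-2, U((3 + 5)*5))² = (2*(-2)²)² = (2*4)² = 8² = 64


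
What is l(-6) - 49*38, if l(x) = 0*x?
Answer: -1862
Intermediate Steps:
l(x) = 0
l(-6) - 49*38 = 0 - 49*38 = 0 - 1862 = -1862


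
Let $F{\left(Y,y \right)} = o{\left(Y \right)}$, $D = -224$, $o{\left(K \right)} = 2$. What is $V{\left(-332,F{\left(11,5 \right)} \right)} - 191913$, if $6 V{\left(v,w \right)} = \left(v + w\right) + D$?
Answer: $- \frac{576016}{3} \approx -1.9201 \cdot 10^{5}$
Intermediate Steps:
$F{\left(Y,y \right)} = 2$
$V{\left(v,w \right)} = - \frac{112}{3} + \frac{v}{6} + \frac{w}{6}$ ($V{\left(v,w \right)} = \frac{\left(v + w\right) - 224}{6} = \frac{-224 + v + w}{6} = - \frac{112}{3} + \frac{v}{6} + \frac{w}{6}$)
$V{\left(-332,F{\left(11,5 \right)} \right)} - 191913 = \left(- \frac{112}{3} + \frac{1}{6} \left(-332\right) + \frac{1}{6} \cdot 2\right) - 191913 = \left(- \frac{112}{3} - \frac{166}{3} + \frac{1}{3}\right) - 191913 = - \frac{277}{3} - 191913 = - \frac{576016}{3}$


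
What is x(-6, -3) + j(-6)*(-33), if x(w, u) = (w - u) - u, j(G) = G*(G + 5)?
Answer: -198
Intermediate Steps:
j(G) = G*(5 + G)
x(w, u) = w - 2*u
x(-6, -3) + j(-6)*(-33) = (-6 - 2*(-3)) - 6*(5 - 6)*(-33) = (-6 + 6) - 6*(-1)*(-33) = 0 + 6*(-33) = 0 - 198 = -198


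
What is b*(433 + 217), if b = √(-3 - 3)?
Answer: 650*I*√6 ≈ 1592.2*I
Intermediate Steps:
b = I*√6 (b = √(-6) = I*√6 ≈ 2.4495*I)
b*(433 + 217) = (I*√6)*(433 + 217) = (I*√6)*650 = 650*I*√6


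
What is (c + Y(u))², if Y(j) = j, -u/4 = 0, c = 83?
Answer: 6889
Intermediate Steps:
u = 0 (u = -4*0 = 0)
(c + Y(u))² = (83 + 0)² = 83² = 6889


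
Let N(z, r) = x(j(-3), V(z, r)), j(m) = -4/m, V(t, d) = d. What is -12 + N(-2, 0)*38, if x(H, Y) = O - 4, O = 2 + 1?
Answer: -50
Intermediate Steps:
O = 3
x(H, Y) = -1 (x(H, Y) = 3 - 4 = -1)
N(z, r) = -1
-12 + N(-2, 0)*38 = -12 - 1*38 = -12 - 38 = -50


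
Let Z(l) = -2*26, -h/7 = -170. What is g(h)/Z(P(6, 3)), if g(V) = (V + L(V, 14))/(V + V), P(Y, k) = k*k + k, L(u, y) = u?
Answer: -1/52 ≈ -0.019231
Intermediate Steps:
h = 1190 (h = -7*(-170) = 1190)
P(Y, k) = k + k² (P(Y, k) = k² + k = k + k²)
g(V) = 1 (g(V) = (V + V)/(V + V) = (2*V)/((2*V)) = (2*V)*(1/(2*V)) = 1)
Z(l) = -52
g(h)/Z(P(6, 3)) = 1/(-52) = 1*(-1/52) = -1/52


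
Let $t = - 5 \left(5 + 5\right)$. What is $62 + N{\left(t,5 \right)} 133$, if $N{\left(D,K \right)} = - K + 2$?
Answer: $-337$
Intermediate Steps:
$t = -50$ ($t = \left(-5\right) 10 = -50$)
$N{\left(D,K \right)} = 2 - K$
$62 + N{\left(t,5 \right)} 133 = 62 + \left(2 - 5\right) 133 = 62 - 399 = -337$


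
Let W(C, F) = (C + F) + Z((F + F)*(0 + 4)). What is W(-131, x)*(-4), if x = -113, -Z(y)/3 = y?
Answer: -9872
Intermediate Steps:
Z(y) = -3*y
W(C, F) = C - 23*F (W(C, F) = (C + F) - 3*(F + F)*(0 + 4) = (C + F) - 3*2*F*4 = (C + F) - 24*F = C - 23*F)
W(-131, x)*(-4) = (-131 - 23*(-113))*(-4) = (-131 + 2599)*(-4) = 2468*(-4) = -9872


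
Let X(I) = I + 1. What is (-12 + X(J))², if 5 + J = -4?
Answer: 400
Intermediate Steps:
J = -9 (J = -5 - 4 = -9)
X(I) = 1 + I
(-12 + X(J))² = (-12 + (1 - 9))² = (-12 - 8)² = (-20)² = 400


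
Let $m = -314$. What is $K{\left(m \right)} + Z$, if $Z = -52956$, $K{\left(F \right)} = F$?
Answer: $-53270$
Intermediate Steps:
$K{\left(m \right)} + Z = -314 - 52956 = -53270$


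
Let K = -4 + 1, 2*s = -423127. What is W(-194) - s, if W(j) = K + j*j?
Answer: 498393/2 ≈ 2.4920e+5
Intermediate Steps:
s = -423127/2 (s = (½)*(-423127) = -423127/2 ≈ -2.1156e+5)
K = -3
W(j) = -3 + j² (W(j) = -3 + j*j = -3 + j²)
W(-194) - s = (-3 + (-194)²) - 1*(-423127/2) = (-3 + 37636) + 423127/2 = 37633 + 423127/2 = 498393/2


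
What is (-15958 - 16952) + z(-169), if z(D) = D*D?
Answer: -4349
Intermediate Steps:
z(D) = D²
(-15958 - 16952) + z(-169) = (-15958 - 16952) + (-169)² = -32910 + 28561 = -4349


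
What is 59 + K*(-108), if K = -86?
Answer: 9347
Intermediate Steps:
59 + K*(-108) = 59 - 86*(-108) = 59 + 9288 = 9347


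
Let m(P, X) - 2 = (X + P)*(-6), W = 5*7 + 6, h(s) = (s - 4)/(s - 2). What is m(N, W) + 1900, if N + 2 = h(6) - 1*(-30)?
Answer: 1485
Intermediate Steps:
h(s) = (-4 + s)/(-2 + s)
W = 41 (W = 35 + 6 = 41)
N = 57/2 (N = -2 + ((-4 + 6)/(-2 + 6) - 1*(-30)) = -2 + (2/4 + 30) = -2 + ((¼)*2 + 30) = -2 + (½ + 30) = -2 + 61/2 = 57/2 ≈ 28.500)
m(P, X) = 2 - 6*P - 6*X (m(P, X) = 2 + (X + P)*(-6) = 2 + (P + X)*(-6) = 2 + (-6*P - 6*X) = 2 - 6*P - 6*X)
m(N, W) + 1900 = (2 - 6*57/2 - 6*41) + 1900 = (2 - 171 - 246) + 1900 = -415 + 1900 = 1485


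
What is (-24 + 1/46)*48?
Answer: -26472/23 ≈ -1151.0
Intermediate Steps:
(-24 + 1/46)*48 = -1103/46*48 = -26472/23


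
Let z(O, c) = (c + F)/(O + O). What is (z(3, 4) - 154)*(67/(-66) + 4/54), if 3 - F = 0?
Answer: 512603/3564 ≈ 143.83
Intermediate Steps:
F = 3 (F = 3 - 1*0 = 3 + 0 = 3)
z(O, c) = (3 + c)/(2*O) (z(O, c) = (c + 3)/(O + O) = (3 + c)/((2*O)) = (3 + c)*(1/(2*O)) = (3 + c)/(2*O))
(z(3, 4) - 154)*(67/(-66) + 4/54) = ((1/2)*(3 + 4)/3 - 154)*(67/(-66) + 4/54) = ((1/2)*(1/3)*7 - 154)*(67*(-1/66) + 4*(1/54)) = (7/6 - 154)*(-67/66 + 2/27) = -917/6*(-559/594) = 512603/3564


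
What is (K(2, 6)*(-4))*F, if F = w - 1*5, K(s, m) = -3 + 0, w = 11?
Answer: 72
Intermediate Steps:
K(s, m) = -3
F = 6 (F = 11 - 1*5 = 11 - 5 = 6)
(K(2, 6)*(-4))*F = -3*(-4)*6 = 12*6 = 72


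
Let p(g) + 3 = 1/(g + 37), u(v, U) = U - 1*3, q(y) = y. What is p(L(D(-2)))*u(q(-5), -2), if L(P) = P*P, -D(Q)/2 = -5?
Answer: 2050/137 ≈ 14.964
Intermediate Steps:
D(Q) = 10 (D(Q) = -2*(-5) = 10)
L(P) = P²
u(v, U) = -3 + U (u(v, U) = U - 3 = -3 + U)
p(g) = -3 + 1/(37 + g) (p(g) = -3 + 1/(g + 37) = -3 + 1/(37 + g))
p(L(D(-2)))*u(q(-5), -2) = ((-110 - 3*10²)/(37 + 10²))*(-3 - 2) = ((-110 - 3*100)/(37 + 100))*(-5) = ((-110 - 300)/137)*(-5) = ((1/137)*(-410))*(-5) = -410/137*(-5) = 2050/137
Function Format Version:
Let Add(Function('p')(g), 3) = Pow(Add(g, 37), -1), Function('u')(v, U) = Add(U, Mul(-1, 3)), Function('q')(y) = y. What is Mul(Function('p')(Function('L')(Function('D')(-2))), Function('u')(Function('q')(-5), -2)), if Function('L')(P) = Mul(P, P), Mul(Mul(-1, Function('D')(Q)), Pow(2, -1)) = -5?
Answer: Rational(2050, 137) ≈ 14.964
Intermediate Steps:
Function('D')(Q) = 10 (Function('D')(Q) = Mul(-2, -5) = 10)
Function('L')(P) = Pow(P, 2)
Function('u')(v, U) = Add(-3, U) (Function('u')(v, U) = Add(U, -3) = Add(-3, U))
Function('p')(g) = Add(-3, Pow(Add(37, g), -1)) (Function('p')(g) = Add(-3, Pow(Add(g, 37), -1)) = Add(-3, Pow(Add(37, g), -1)))
Mul(Function('p')(Function('L')(Function('D')(-2))), Function('u')(Function('q')(-5), -2)) = Mul(Mul(Pow(Add(37, Pow(10, 2)), -1), Add(-110, Mul(-3, Pow(10, 2)))), Add(-3, -2)) = Mul(Mul(Pow(Add(37, 100), -1), Add(-110, Mul(-3, 100))), -5) = Mul(Mul(Pow(137, -1), Add(-110, -300)), -5) = Mul(Mul(Rational(1, 137), -410), -5) = Mul(Rational(-410, 137), -5) = Rational(2050, 137)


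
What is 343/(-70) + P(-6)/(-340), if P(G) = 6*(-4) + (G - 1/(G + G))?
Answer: -19633/4080 ≈ -4.8120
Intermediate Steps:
P(G) = -24 + G - 1/(2*G) (P(G) = -24 + (G - 1/(2*G)) = -24 + G - 1/(2*G))
343/(-70) + P(-6)/(-340) = 343/(-70) + (-24 - 6 - ½/(-6))/(-340) = 343*(-1/70) + (-24 - 6 - ½*(-⅙))*(-1/340) = -49/10 + (-24 - 6 + 1/12)*(-1/340) = -49/10 - 359/12*(-1/340) = -49/10 + 359/4080 = -19633/4080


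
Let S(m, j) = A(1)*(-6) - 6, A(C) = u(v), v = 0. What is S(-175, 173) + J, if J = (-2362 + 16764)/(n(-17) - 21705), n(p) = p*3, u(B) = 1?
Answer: -137737/10878 ≈ -12.662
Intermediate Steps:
A(C) = 1
n(p) = 3*p
S(m, j) = -12 (S(m, j) = 1*(-6) - 6 = -6 - 6 = -12)
J = -7201/10878 (J = (-2362 + 16764)/(3*(-17) - 21705) = 14402/(-51 - 21705) = 14402/(-21756) = 14402*(-1/21756) = -7201/10878 ≈ -0.66198)
S(-175, 173) + J = -12 - 7201/10878 = -137737/10878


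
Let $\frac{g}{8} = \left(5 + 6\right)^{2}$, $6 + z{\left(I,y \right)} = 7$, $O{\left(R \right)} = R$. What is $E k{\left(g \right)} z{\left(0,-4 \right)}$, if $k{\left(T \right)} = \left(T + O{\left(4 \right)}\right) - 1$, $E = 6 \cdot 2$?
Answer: $11652$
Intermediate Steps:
$z{\left(I,y \right)} = 1$ ($z{\left(I,y \right)} = -6 + 7 = 1$)
$g = 968$ ($g = 8 \left(5 + 6\right)^{2} = 8 \cdot 11^{2} = 8 \cdot 121 = 968$)
$E = 12$
$k{\left(T \right)} = 3 + T$ ($k{\left(T \right)} = \left(T + 4\right) - 1 = \left(4 + T\right) - 1 = 3 + T$)
$E k{\left(g \right)} z{\left(0,-4 \right)} = 12 \left(3 + 968\right) 1 = 12 \cdot 971 \cdot 1 = 11652 \cdot 1 = 11652$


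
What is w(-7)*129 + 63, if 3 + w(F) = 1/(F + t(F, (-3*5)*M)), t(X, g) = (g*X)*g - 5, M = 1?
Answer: -171439/529 ≈ -324.08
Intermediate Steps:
t(X, g) = -5 + X*g**2 (t(X, g) = (X*g)*g - 5 = X*g**2 - 5 = -5 + X*g**2)
w(F) = -3 + 1/(-5 + 226*F) (w(F) = -3 + 1/(F + (-5 + F*(-3*5*1)**2)) = -3 + 1/(F + (-5 + F*(-15*1)**2)) = -3 + 1/(F + (-5 + F*(-15)**2)) = -3 + 1/(F + (-5 + F*225)) = -3 + 1/(F + (-5 + 225*F)) = -3 + 1/(-5 + 226*F))
w(-7)*129 + 63 = (2*(8 - 339*(-7))/(-5 + 226*(-7)))*129 + 63 = (2*(8 + 2373)/(-5 - 1582))*129 + 63 = (2*2381/(-1587))*129 + 63 = (2*(-1/1587)*2381)*129 + 63 = -4762/1587*129 + 63 = -204766/529 + 63 = -171439/529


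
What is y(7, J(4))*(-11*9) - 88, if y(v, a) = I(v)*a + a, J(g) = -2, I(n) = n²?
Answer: 9812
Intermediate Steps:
y(v, a) = a + a*v² (y(v, a) = v²*a + a = a*v² + a = a + a*v²)
y(7, J(4))*(-11*9) - 88 = (-2*(1 + 7²))*(-11*9) - 88 = -2*(1 + 49)*(-99) - 88 = -2*50*(-99) - 88 = -100*(-99) - 88 = 9900 - 88 = 9812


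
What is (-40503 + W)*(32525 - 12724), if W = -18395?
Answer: -1166239298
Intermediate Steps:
(-40503 + W)*(32525 - 12724) = (-40503 - 18395)*(32525 - 12724) = -58898*19801 = -1166239298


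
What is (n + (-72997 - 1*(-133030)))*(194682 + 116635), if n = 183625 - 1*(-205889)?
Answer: 139951623399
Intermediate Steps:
n = 389514 (n = 183625 + 205889 = 389514)
(n + (-72997 - 1*(-133030)))*(194682 + 116635) = (389514 + (-72997 - 1*(-133030)))*(194682 + 116635) = (389514 + (-72997 + 133030))*311317 = (389514 + 60033)*311317 = 449547*311317 = 139951623399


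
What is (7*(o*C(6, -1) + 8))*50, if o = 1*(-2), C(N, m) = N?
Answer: -1400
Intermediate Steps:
o = -2
(7*(o*C(6, -1) + 8))*50 = (7*(-2*6 + 8))*50 = (7*(-12 + 8))*50 = (7*(-4))*50 = -28*50 = -1400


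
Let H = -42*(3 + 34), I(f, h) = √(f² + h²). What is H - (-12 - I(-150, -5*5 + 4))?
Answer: -1542 + 3*√2549 ≈ -1390.5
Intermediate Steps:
H = -1554 (H = -42*37 = -1554)
H - (-12 - I(-150, -5*5 + 4)) = -1554 - (-12 - √((-150)² + (-5*5 + 4)²)) = -1554 - (-12 - √(22500 + (-25 + 4)²)) = -1554 - (-12 - √(22500 + (-21)²)) = -1554 - (-12 - √(22500 + 441)) = -1554 - (-12 - √22941) = -1554 - (-12 - 3*√2549) = -1554 + (12 + 3*√2549) = -1542 + 3*√2549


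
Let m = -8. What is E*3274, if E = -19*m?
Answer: 497648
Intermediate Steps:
E = 152 (E = -19*(-8) = 152)
E*3274 = 152*3274 = 497648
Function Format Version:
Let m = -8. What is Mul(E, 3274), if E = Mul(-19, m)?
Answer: 497648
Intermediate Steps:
E = 152 (E = Mul(-19, -8) = 152)
Mul(E, 3274) = Mul(152, 3274) = 497648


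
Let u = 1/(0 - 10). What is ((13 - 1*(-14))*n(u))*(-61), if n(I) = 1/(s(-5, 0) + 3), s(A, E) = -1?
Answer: -1647/2 ≈ -823.50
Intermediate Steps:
u = -⅒ (u = 1/(-10) = -⅒ ≈ -0.10000)
n(I) = ½ (n(I) = 1/(-1 + 3) = 1/2 = ½)
((13 - 1*(-14))*n(u))*(-61) = ((13 - 1*(-14))*(½))*(-61) = ((13 + 14)*(½))*(-61) = (27*(½))*(-61) = (27/2)*(-61) = -1647/2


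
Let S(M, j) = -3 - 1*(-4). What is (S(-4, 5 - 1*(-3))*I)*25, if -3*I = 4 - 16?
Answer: 100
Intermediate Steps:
S(M, j) = 1 (S(M, j) = -3 + 4 = 1)
I = 4 (I = -(4 - 16)/3 = -⅓*(-12) = 4)
(S(-4, 5 - 1*(-3))*I)*25 = (1*4)*25 = 4*25 = 100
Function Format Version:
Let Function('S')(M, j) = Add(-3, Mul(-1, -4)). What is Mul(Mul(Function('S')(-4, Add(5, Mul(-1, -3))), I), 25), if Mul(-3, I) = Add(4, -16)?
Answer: 100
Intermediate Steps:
Function('S')(M, j) = 1 (Function('S')(M, j) = Add(-3, 4) = 1)
I = 4 (I = Mul(Rational(-1, 3), Add(4, -16)) = Mul(Rational(-1, 3), -12) = 4)
Mul(Mul(Function('S')(-4, Add(5, Mul(-1, -3))), I), 25) = Mul(Mul(1, 4), 25) = Mul(4, 25) = 100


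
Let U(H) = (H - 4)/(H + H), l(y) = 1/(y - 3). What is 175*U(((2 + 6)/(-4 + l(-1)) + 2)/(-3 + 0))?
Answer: 18025/2 ≈ 9012.5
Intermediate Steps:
l(y) = 1/(-3 + y)
U(H) = (-4 + H)/(2*H) (U(H) = (-4 + H)/((2*H)) = (-4 + H)*(1/(2*H)) = (-4 + H)/(2*H))
175*U(((2 + 6)/(-4 + l(-1)) + 2)/(-3 + 0)) = 175*((-4 + ((2 + 6)/(-4 + 1/(-3 - 1)) + 2)/(-3 + 0))/(2*((((2 + 6)/(-4 + 1/(-3 - 1)) + 2)/(-3 + 0))))) = 175*((-4 + (8/(-4 + 1/(-4)) + 2)/(-3))/(2*(((8/(-4 + 1/(-4)) + 2)/(-3))))) = 175*((-4 + (8/(-4 - ¼) + 2)*(-⅓))/(2*(((8/(-4 - ¼) + 2)*(-⅓))))) = 175*((-4 + (8/(-17/4) + 2)*(-⅓))/(2*(((8/(-17/4) + 2)*(-⅓))))) = 175*((-4 + (8*(-4/17) + 2)*(-⅓))/(2*(((8*(-4/17) + 2)*(-⅓))))) = 175*((-4 + (-32/17 + 2)*(-⅓))/(2*(((-32/17 + 2)*(-⅓))))) = 175*((-4 + (2/17)*(-⅓))/(2*(((2/17)*(-⅓))))) = 175*((-4 - 2/51)/(2*(-2/51))) = 175*((½)*(-51/2)*(-206/51)) = 175*(103/2) = 18025/2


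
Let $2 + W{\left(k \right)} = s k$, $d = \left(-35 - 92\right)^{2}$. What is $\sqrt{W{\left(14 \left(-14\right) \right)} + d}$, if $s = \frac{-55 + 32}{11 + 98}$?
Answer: $\frac{\sqrt{192096259}}{109} \approx 127.15$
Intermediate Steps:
$s = - \frac{23}{109} \approx -0.21101$
$d = 16129$ ($d = \left(-127\right)^{2} = 16129$)
$W{\left(k \right)} = -2 - \frac{23 k}{109}$
$\sqrt{W{\left(14 \left(-14\right) \right)} + d} = \sqrt{\left(-2 - \frac{23 \cdot 14 \left(-14\right)}{109}\right) + 16129} = \sqrt{\left(-2 - - \frac{4508}{109}\right) + 16129} = \sqrt{\left(-2 + \frac{4508}{109}\right) + 16129} = \sqrt{\frac{4290}{109} + 16129} = \sqrt{\frac{1762351}{109}} = \frac{\sqrt{192096259}}{109}$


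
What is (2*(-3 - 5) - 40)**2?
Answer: 3136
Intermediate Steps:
(2*(-3 - 5) - 40)**2 = (2*(-8) - 40)**2 = (-16 - 40)**2 = (-56)**2 = 3136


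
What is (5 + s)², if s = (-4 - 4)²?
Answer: 4761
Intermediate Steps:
s = 64 (s = (-8)² = 64)
(5 + s)² = (5 + 64)² = 69² = 4761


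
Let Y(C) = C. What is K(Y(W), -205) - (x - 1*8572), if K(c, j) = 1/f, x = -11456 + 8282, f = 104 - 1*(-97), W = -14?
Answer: 2360947/201 ≈ 11746.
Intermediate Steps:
f = 201 (f = 104 + 97 = 201)
x = -3174
K(c, j) = 1/201
K(Y(W), -205) - (x - 1*8572) = 1/201 - (-3174 - 1*8572) = 1/201 - (-3174 - 8572) = 1/201 - 1*(-11746) = 1/201 + 11746 = 2360947/201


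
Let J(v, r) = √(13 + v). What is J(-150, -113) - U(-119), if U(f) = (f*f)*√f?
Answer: I*(√137 - 14161*√119) ≈ -1.5447e+5*I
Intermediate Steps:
U(f) = f^(5/2) (U(f) = f²*√f = f^(5/2))
J(-150, -113) - U(-119) = √(13 - 150) - (-119)^(5/2) = √(-137) - 14161*I*√119 = I*√137 - 14161*I*√119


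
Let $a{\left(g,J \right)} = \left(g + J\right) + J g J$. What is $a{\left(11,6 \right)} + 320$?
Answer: $733$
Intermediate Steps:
$a{\left(g,J \right)} = J + g + g J^{2}$ ($a{\left(g,J \right)} = \left(J + g\right) + g J^{2} = J + g + g J^{2}$)
$a{\left(11,6 \right)} + 320 = \left(6 + 11 + 11 \cdot 6^{2}\right) + 320 = \left(6 + 11 + 11 \cdot 36\right) + 320 = \left(6 + 11 + 396\right) + 320 = 413 + 320 = 733$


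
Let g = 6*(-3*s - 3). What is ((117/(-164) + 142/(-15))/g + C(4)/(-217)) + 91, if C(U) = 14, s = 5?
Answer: 749728253/8236080 ≈ 91.030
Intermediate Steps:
g = -108 (g = 6*(-3*5 - 3) = 6*(-15 - 3) = 6*(-18) = -108)
((117/(-164) + 142/(-15))/g + C(4)/(-217)) + 91 = ((117/(-164) + 142/(-15))/(-108) + 14/(-217)) + 91 = ((117*(-1/164) + 142*(-1/15))*(-1/108) + 14*(-1/217)) + 91 = ((-117/164 - 142/15)*(-1/108) - 2/31) + 91 = (-25043/2460*(-1/108) - 2/31) + 91 = (25043/265680 - 2/31) + 91 = 244973/8236080 + 91 = 749728253/8236080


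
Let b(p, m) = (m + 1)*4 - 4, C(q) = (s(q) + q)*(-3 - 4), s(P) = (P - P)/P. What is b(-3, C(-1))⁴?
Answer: 614656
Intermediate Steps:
s(P) = 0 (s(P) = 0/P = 0)
C(q) = -7*q (C(q) = (0 + q)*(-3 - 4) = q*(-7) = -7*q)
b(p, m) = 4*m (b(p, m) = (1 + m)*4 - 4 = (4 + 4*m) - 4 = 4*m)
b(-3, C(-1))⁴ = (4*(-7*(-1)))⁴ = (4*7)⁴ = 28⁴ = 614656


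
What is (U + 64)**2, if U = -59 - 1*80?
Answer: 5625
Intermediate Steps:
U = -139 (U = -59 - 80 = -139)
(U + 64)**2 = (-139 + 64)**2 = (-75)**2 = 5625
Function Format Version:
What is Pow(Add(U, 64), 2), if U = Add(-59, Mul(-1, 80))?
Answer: 5625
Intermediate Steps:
U = -139 (U = Add(-59, -80) = -139)
Pow(Add(U, 64), 2) = Pow(Add(-139, 64), 2) = Pow(-75, 2) = 5625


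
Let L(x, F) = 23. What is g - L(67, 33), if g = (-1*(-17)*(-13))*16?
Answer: -3559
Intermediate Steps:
g = -3536 (g = (17*(-13))*16 = -221*16 = -3536)
g - L(67, 33) = -3536 - 1*23 = -3536 - 23 = -3559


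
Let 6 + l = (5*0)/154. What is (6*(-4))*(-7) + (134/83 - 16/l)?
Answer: 42898/249 ≈ 172.28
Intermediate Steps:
l = -6 (l = -6 + (5*0)/154 = -6 + 0*(1/154) = -6 + 0 = -6)
(6*(-4))*(-7) + (134/83 - 16/l) = (6*(-4))*(-7) + (134/83 - 16/(-6)) = -24*(-7) + (134*(1/83) - 16*(-⅙)) = 168 + (134/83 + 8/3) = 168 + 1066/249 = 42898/249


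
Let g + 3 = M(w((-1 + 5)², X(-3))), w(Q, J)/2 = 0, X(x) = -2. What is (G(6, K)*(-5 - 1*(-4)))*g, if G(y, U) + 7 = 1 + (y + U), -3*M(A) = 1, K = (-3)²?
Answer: 30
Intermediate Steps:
w(Q, J) = 0 (w(Q, J) = 2*0 = 0)
K = 9
M(A) = -⅓ (M(A) = -⅓*1 = -⅓)
G(y, U) = -6 + U + y (G(y, U) = -7 + (1 + (y + U)) = -7 + (1 + (U + y)) = -7 + (1 + U + y) = -6 + U + y)
g = -10/3 (g = -3 - ⅓ = -10/3 ≈ -3.3333)
(G(6, K)*(-5 - 1*(-4)))*g = ((-6 + 9 + 6)*(-5 - 1*(-4)))*(-10/3) = (9*(-5 + 4))*(-10/3) = (9*(-1))*(-10/3) = -9*(-10/3) = 30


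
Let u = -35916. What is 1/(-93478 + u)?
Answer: -1/129394 ≈ -7.7283e-6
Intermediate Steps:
1/(-93478 + u) = 1/(-93478 - 35916) = 1/(-129394) = -1/129394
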